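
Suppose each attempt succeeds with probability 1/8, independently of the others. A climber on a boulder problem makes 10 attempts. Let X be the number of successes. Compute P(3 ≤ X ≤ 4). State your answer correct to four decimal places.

0.1150

X ~ Binomial(10, 0.125); P(3 ≤ X ≤ 4) = Σ C(10,k) p^k (1−p)^(10−k) over k:
  k=3: C(10,3)·0.125^3·0.875^7 = 0.092038
  k=4: C(10,4)·0.125^4·0.875^6 = 0.023010
Total = 0.115048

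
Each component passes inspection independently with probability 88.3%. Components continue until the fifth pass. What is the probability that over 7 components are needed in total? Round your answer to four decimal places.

Needing more than 7 components ⇔ fewer than 5 successes in the first 7. With X ~ Binomial(7, 0.883), P(Y > 7) = P(X ≤ 4).
  k=0: C(7,0)·0.883^0·0.117^7 = 0.000000
  k=1: C(7,1)·0.883^1·0.117^6 = 0.000016
  k=2: C(7,2)·0.883^2·0.117^5 = 0.000359
  k=3: C(7,3)·0.883^3·0.117^4 = 0.004515
  k=4: C(7,4)·0.883^4·0.117^3 = 0.034078
P(X ≤ 4) = 0.038968

0.0390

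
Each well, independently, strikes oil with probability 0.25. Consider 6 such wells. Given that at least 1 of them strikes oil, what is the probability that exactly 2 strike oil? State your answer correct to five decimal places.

0.36086

X ~ Binomial(6, 0.25). Want P(X=2 | X≥1) = P(X=2) / P(X≥1).
P(X=2) = C(6,2)·0.25^2·0.75^4 = 0.2966309
P(X≥1) = 1 − 0.1779785 = 0.8220215
Ratio = 0.2966309 / 0.8220215 = 0.3608554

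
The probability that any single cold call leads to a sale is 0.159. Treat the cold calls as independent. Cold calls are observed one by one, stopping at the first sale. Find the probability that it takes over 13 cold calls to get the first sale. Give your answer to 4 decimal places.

Y = number of cold calls to the first success; geometric, p = 0.159.
P(Y > 13) = P(first 13 all fail) = (1−p)^13 = 0.105281

0.1053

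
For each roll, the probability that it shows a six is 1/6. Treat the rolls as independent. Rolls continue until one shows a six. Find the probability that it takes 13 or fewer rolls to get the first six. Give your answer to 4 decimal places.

0.9065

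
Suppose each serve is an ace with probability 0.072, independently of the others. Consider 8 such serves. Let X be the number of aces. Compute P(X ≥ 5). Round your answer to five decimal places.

0.00009

X ~ Binomial(8, 0.072); P(X ≥ 5) = Σ C(8,k) p^k (1−p)^(8−k) over k:
  k=5: C(8,5)·0.072^5·0.928^3 = 0.0000866
  k=6: C(8,6)·0.072^6·0.928^2 = 0.0000034
  k=7: C(8,7)·0.072^7·0.928^1 = 0.0000001
  k=8: C(8,8)·0.072^8·0.928^0 = 0.0000000
Total = 0.0000900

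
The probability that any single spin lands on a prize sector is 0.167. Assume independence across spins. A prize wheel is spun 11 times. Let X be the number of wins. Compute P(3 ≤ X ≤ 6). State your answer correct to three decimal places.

0.274

X ~ Binomial(11, 0.167); P(3 ≤ X ≤ 6) = Σ C(11,k) p^k (1−p)^(11−k) over k:
  k=3: C(11,3)·0.167^3·0.833^8 = 0.17815
  k=4: C(11,4)·0.167^4·0.833^7 = 0.07143
  k=5: C(11,5)·0.167^5·0.833^6 = 0.02005
  k=6: C(11,6)·0.167^6·0.833^5 = 0.00402
Total = 0.27365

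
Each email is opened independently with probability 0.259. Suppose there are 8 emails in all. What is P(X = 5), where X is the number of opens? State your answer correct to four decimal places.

0.0266

X ~ Binomial(n=8, p=0.259).
P(X=5) = C(8,5) · p^5 · (1−p)^3
= 56 · 0.0011655 · 0.40687 = 0.026555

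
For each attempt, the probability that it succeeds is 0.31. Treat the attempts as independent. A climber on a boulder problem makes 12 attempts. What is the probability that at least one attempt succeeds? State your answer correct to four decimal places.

0.9884

P(at least one) = 1 − P(none) = 1 − (1 − 0.31)^12
= 1 − 0.011646 = 0.988354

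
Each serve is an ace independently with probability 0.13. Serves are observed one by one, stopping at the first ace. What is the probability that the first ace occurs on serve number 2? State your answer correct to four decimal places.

0.1131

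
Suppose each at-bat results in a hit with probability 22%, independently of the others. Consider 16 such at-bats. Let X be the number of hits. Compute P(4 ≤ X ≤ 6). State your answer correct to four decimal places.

X ~ Binomial(16, 0.22); P(4 ≤ X ≤ 6) = Σ C(16,k) p^k (1−p)^(16−k) over k:
  k=4: C(16,4)·0.22^4·0.78^12 = 0.216221
  k=5: C(16,5)·0.22^5·0.78^11 = 0.146365
  k=6: C(16,6)·0.22^6·0.78^10 = 0.075684
Total = 0.438270

0.4383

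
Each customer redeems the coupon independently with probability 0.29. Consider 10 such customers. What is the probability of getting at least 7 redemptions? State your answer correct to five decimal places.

0.00865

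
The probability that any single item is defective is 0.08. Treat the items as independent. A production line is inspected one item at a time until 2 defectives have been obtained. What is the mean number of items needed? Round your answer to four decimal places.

Y = total items until the second success; negative binomial with r=2, p=0.08.
E[Y] = r / p = 2 / 0.08 = 25.000000

25.0000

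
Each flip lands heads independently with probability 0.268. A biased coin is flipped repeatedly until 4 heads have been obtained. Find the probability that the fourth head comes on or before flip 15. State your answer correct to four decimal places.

0.6018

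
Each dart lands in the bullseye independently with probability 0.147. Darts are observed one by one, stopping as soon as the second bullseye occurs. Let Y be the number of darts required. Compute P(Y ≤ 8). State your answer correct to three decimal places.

Finishing within 8 darts ⇔ at least 2 successes in the first 8. With X ~ Binomial(8, 0.147), P(Y ≤ 8) = 1 − P(X ≤ 1).
  k=0: C(8,0)·0.147^0·0.853^8 = 0.28028
  k=1: C(8,1)·0.147^1·0.853^7 = 0.38641
1 − 0.66669 = 0.33331

0.333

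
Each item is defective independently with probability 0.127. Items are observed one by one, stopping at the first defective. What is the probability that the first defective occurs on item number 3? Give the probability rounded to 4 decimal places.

0.0968

Geometric (trials to first success), p = 0.127.
P(Y = 3) = (1−p)^2 · p = 0.76213 · 0.127 = 0.096790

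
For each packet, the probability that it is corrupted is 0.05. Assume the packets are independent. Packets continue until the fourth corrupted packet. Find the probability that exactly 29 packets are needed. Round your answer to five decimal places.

0.00568

Y = trial on which the fourth success occurs; negative binomial, r=4, p=0.05.
P(Y=29) = C(28,3) · p^4 · (1−p)^25
= 3276 · 6.25e-06 · 0.27739 = 0.0056796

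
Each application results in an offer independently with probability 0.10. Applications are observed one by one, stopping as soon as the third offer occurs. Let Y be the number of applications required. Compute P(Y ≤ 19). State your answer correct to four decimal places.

Finishing within 19 applications ⇔ at least 3 successes in the first 19. With X ~ Binomial(19, 0.10), P(Y ≤ 19) = 1 − P(X ≤ 2).
  k=0: C(19,0)·0.10^0·0.90^19 = 0.135085
  k=1: C(19,1)·0.10^1·0.90^18 = 0.285180
  k=2: C(19,2)·0.10^2·0.90^17 = 0.285180
1 − 0.705445 = 0.294555

0.2946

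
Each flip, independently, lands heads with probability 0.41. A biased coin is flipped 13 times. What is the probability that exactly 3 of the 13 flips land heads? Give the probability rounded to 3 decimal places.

0.101

X ~ Binomial(n=13, p=0.41).
P(X=3) = C(13,3) · p^3 · (1−p)^10
= 286 · 0.068921 · 0.0051112 = 0.10075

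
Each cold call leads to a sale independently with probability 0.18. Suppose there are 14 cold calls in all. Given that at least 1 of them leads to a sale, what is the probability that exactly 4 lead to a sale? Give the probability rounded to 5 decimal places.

X ~ Binomial(14, 0.18). Want P(X=4 | X≥1) = P(X=4) / P(X≥1).
P(X=4) = C(14,4)·0.18^4·0.82^10 = 0.1444317
P(X≥1) = 1 − 0.0621432 = 0.9378568
Ratio = 0.1444317 / 0.9378568 = 0.1540019

0.15400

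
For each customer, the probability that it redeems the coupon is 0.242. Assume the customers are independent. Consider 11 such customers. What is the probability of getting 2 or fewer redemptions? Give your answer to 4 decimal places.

X ~ Binomial(11, 0.242); P(X ≤ 2) = Σ C(11,k) p^k (1−p)^(11−k) over k:
  k=0: C(11,0)·0.242^0·0.758^11 = 0.047464
  k=1: C(11,1)·0.242^1·0.758^10 = 0.166686
  k=2: C(11,2)·0.242^2·0.758^9 = 0.266082
Total = 0.480233

0.4802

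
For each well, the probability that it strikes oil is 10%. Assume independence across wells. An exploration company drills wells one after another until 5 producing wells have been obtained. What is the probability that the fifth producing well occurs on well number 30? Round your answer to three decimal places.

0.017

Y = trial on which the fifth success occurs; negative binomial, r=5, p=0.10.
P(Y=30) = C(29,4) · p^5 · (1−p)^25
= 23751 · 1e-05 · 0.07179 = 0.01705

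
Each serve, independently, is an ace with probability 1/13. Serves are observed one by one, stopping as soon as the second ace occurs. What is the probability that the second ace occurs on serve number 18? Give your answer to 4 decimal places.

Y = trial on which the second success occurs; negative binomial, r=2, p=0.076923.
P(Y=18) = C(17,1) · p^2 · (1−p)^16
= 17 · 0.0059172 · 0.27785 = 0.027949

0.0279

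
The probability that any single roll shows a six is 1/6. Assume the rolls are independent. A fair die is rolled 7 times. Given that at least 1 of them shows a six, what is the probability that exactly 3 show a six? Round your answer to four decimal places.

X ~ Binomial(7, 0.166667). Want P(X=3 | X≥1) = P(X=3) / P(X≥1).
P(X=3) = C(7,3)·0.166667^3·0.833333^4 = 0.078143
P(X≥1) = 1 − 0.279082 = 0.720918
Ratio = 0.078143 / 0.720918 = 0.108393

0.1084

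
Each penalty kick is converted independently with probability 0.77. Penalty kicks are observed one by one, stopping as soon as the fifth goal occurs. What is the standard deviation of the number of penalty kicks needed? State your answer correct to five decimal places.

1.39270

Y = total penalty kicks until the fifth success; negative binomial with r=5, p=0.77.
SD(Y) = √[r(1−p)/p²] = √(1.9396188) = 1.3927020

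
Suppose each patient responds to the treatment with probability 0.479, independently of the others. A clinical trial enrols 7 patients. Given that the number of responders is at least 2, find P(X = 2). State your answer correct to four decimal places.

0.2005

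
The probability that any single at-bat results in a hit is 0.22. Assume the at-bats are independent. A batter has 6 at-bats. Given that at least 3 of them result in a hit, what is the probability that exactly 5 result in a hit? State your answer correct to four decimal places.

0.0193

X ~ Binomial(6, 0.22). Want P(X=5 | X≥3) = P(X=5) / P(X≥3).
P(X=5) = C(6,5)·0.22^5·0.78^1 = 0.002412
P(X≥3) = 1 − 0.225200 − 0.381107 − 0.268729 = 0.124964
Ratio = 0.002412 / 0.124964 = 0.019301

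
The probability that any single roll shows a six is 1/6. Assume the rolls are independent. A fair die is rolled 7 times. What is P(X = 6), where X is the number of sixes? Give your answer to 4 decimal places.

X ~ Binomial(n=7, p=0.166667).
P(X=6) = C(7,6) · p^6 · (1−p)^1
= 7 · 2.1433e-05 · 0.83333 = 0.000125

0.0001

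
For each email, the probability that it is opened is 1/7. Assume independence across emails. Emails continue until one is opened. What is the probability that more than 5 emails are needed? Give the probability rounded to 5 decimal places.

0.46266

Y = number of emails to the first success; geometric, p = 0.142857.
P(Y > 5) = P(first 5 all fail) = (1−p)^5 = 0.4626644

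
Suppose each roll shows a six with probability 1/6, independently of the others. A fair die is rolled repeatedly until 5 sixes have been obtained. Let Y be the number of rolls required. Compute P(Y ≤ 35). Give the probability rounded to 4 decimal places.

Finishing within 35 rolls ⇔ at least 5 successes in the first 35. With X ~ Binomial(35, 0.166667), P(Y ≤ 35) = 1 − P(X ≤ 4).
  k=0: C(35,0)·0.166667^0·0.833333^35 = 0.001693
  k=1: C(35,1)·0.166667^1·0.833333^34 = 0.011851
  k=2: C(35,2)·0.166667^2·0.833333^33 = 0.040293
  k=3: C(35,3)·0.166667^3·0.833333^32 = 0.088645
  k=4: C(35,4)·0.166667^4·0.833333^31 = 0.141833
1 − 0.284315 = 0.715685

0.7157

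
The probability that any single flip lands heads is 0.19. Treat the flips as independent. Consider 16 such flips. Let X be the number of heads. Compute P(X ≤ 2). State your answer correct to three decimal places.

X ~ Binomial(16, 0.19); P(X ≤ 2) = Σ C(16,k) p^k (1−p)^(16−k) over k:
  k=0: C(16,0)·0.19^0·0.81^16 = 0.03434
  k=1: C(16,1)·0.19^1·0.81^15 = 0.12887
  k=2: C(16,2)·0.19^2·0.81^14 = 0.22671
Total = 0.38992

0.390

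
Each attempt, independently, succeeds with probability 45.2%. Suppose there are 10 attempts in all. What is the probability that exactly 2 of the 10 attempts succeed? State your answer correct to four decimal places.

0.0748

X ~ Binomial(n=10, p=0.452).
P(X=2) = C(10,2) · p^2 · (1−p)^8
= 45 · 0.2043 · 0.0081329 = 0.074771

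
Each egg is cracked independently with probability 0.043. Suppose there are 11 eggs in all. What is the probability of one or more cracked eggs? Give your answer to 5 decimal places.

0.38336

P(at least one) = 1 − P(none) = 1 − (1 − 0.043)^11
= 1 − 0.6166395 = 0.3833605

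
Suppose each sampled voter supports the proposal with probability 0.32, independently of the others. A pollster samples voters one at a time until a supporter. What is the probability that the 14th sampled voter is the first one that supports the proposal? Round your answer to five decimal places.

Geometric (trials to first success), p = 0.32.
P(Y = 14) = (1−p)^13 · p = 0.0066468 · 0.32 = 0.0021270

0.00213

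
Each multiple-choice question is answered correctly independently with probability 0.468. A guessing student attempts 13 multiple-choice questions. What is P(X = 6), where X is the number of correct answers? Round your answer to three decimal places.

0.217

X ~ Binomial(n=13, p=0.468).
P(X=6) = C(13,6) · p^6 · (1−p)^7
= 1716 · 0.010507 · 0.012061 = 0.21746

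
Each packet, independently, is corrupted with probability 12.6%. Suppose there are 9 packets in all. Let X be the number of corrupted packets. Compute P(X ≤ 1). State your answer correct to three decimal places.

0.684

X ~ Binomial(9, 0.126); P(X ≤ 1) = Σ C(9,k) p^k (1−p)^(9−k) over k:
  k=0: C(9,0)·0.126^0·0.874^9 = 0.29758
  k=1: C(9,1)·0.126^1·0.874^8 = 0.38610
Total = 0.68368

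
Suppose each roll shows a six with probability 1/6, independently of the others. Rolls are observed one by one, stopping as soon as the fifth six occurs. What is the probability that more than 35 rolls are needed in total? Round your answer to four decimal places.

Needing more than 35 rolls ⇔ fewer than 5 successes in the first 35. With X ~ Binomial(35, 0.166667), P(Y > 35) = P(X ≤ 4).
  k=0: C(35,0)·0.166667^0·0.833333^35 = 0.001693
  k=1: C(35,1)·0.166667^1·0.833333^34 = 0.011851
  k=2: C(35,2)·0.166667^2·0.833333^33 = 0.040293
  k=3: C(35,3)·0.166667^3·0.833333^32 = 0.088645
  k=4: C(35,4)·0.166667^4·0.833333^31 = 0.141833
P(X ≤ 4) = 0.284315

0.2843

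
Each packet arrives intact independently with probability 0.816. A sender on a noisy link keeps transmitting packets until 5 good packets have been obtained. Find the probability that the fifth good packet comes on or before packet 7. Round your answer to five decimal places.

0.87836

Finishing within 7 packets ⇔ at least 5 successes in the first 7. With X ~ Binomial(7, 0.816), P(Y ≤ 7) = 1 − P(X ≤ 4).
  k=0: C(7,0)·0.816^0·0.184^7 = 0.0000071
  k=1: C(7,1)·0.816^1·0.184^6 = 0.0002217
  k=2: C(7,2)·0.816^2·0.184^5 = 0.0029491
  k=3: C(7,3)·0.816^3·0.184^4 = 0.0217977
  k=4: C(7,4)·0.816^4·0.184^3 = 0.0966679
1 − 0.1216434 = 0.8783566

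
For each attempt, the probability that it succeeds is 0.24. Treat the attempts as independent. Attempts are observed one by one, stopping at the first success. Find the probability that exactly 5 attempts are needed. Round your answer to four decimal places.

0.0801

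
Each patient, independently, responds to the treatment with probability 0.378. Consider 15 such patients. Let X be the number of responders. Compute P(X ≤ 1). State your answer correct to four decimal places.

0.0082

X ~ Binomial(15, 0.378); P(X ≤ 1) = Σ C(15,k) p^k (1−p)^(15−k) over k:
  k=0: C(15,0)·0.378^0·0.622^15 = 0.000807
  k=1: C(15,1)·0.378^1·0.622^14 = 0.007356
Total = 0.008163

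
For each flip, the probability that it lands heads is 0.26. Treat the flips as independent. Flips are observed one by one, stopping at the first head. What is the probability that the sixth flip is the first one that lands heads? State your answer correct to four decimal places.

0.0577

Geometric (trials to first success), p = 0.26.
P(Y = 6) = (1−p)^5 · p = 0.2219 · 0.26 = 0.057694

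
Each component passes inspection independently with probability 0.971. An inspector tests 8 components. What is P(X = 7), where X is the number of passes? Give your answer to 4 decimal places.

0.1888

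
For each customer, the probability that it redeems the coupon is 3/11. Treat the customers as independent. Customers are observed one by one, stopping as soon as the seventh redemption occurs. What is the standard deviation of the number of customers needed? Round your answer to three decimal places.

8.273

Y = total customers until the seventh success; negative binomial with r=7, p=0.272727.
SD(Y) = √[r(1−p)/p²] = √(68.44444) = 8.27312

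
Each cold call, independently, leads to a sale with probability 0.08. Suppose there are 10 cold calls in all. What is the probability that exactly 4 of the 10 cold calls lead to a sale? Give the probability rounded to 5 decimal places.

X ~ Binomial(n=10, p=0.08).
P(X=4) = C(10,4) · p^4 · (1−p)^6
= 210 · 4.096e-05 · 0.60636 = 0.0052156

0.00522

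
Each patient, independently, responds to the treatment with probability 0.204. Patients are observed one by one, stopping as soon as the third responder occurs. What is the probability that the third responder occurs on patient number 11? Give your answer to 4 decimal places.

Y = trial on which the third success occurs; negative binomial, r=3, p=0.204.
P(Y=11) = C(10,2) · p^3 · (1−p)^8
= 45 · 0.0084897 · 0.16118 = 0.061575

0.0616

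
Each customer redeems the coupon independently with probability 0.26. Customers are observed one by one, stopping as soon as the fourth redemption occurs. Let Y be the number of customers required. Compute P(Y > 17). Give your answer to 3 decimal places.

Needing more than 17 customers ⇔ fewer than 4 successes in the first 17. With X ~ Binomial(17, 0.26), P(Y > 17) = P(X ≤ 3).
  k=0: C(17,0)·0.26^0·0.74^17 = 0.00598
  k=1: C(17,1)·0.26^1·0.74^16 = 0.03574
  k=2: C(17,2)·0.26^2·0.74^15 = 0.10045
  k=3: C(17,3)·0.26^3·0.74^14 = 0.17647
P(X ≤ 3) = 0.31864

0.319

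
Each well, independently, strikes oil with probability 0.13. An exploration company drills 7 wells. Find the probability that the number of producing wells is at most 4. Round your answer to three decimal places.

X ~ Binomial(7, 0.13); P(X ≤ 4) = Σ C(7,k) p^k (1−p)^(7−k) over k:
  k=0: C(7,0)·0.13^0·0.87^7 = 0.37725
  k=1: C(7,1)·0.13^1·0.87^6 = 0.39460
  k=2: C(7,2)·0.13^2·0.87^5 = 0.17689
  k=3: C(7,3)·0.13^3·0.87^4 = 0.04405
  k=4: C(7,4)·0.13^4·0.87^3 = 0.00658
Total = 0.99938

0.999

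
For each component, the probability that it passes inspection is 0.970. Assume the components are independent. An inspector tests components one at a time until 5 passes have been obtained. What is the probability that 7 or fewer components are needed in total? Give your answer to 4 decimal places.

0.9991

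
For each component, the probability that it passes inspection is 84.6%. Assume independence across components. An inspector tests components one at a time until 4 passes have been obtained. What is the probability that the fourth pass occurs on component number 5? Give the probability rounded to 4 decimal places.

Y = trial on which the fourth success occurs; negative binomial, r=4, p=0.846.
P(Y=5) = C(4,3) · p^4 · (1−p)^1
= 4 · 0.51225 · 0.154 = 0.315546

0.3155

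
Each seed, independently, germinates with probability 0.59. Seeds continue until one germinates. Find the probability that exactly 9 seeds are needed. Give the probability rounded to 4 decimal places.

Geometric (trials to first success), p = 0.59.
P(Y = 9) = (1−p)^8 · p = 0.00079849 · 0.59 = 0.000471

0.0005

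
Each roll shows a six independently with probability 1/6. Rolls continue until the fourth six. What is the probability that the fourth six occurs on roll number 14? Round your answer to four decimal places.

0.0356

Y = trial on which the fourth success occurs; negative binomial, r=4, p=0.166667.
P(Y=14) = C(13,3) · p^4 · (1−p)^10
= 286 · 0.0007716 · 0.16151 = 0.035641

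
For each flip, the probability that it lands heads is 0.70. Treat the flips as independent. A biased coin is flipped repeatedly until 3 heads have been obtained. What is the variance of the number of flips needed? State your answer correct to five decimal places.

1.83673

Y = total flips until the third success; negative binomial with r=3, p=0.70.
Var(Y) = r(1−p)/p² = 3·0.30 / 0.70² = 1.8367347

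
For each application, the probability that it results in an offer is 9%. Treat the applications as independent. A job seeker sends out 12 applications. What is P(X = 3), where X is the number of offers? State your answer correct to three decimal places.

0.069

X ~ Binomial(n=12, p=0.09).
P(X=3) = C(12,3) · p^3 · (1−p)^9
= 220 · 0.000729 · 0.42793 = 0.06863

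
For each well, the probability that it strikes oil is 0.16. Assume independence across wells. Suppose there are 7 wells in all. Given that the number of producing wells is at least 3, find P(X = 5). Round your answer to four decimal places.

X ~ Binomial(7, 0.16). Want P(X=5 | X≥3) = P(X=5) / P(X≥3).
P(X=5) = C(7,5)·0.16^5·0.84^2 = 0.001554
P(X≥3) = 1 − 0.295090 − 0.393454 − 0.224831 = 0.086625
Ratio = 0.001554 / 0.086625 = 0.017936

0.0179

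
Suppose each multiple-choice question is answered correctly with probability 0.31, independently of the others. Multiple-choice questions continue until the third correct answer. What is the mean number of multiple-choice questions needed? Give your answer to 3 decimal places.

9.677

Y = total multiple-choice questions until the third success; negative binomial with r=3, p=0.31.
E[Y] = r / p = 3 / 0.31 = 9.67742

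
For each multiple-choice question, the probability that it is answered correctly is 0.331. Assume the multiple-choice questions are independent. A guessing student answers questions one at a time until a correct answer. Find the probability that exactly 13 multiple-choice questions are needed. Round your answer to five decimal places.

0.00266

Geometric (trials to first success), p = 0.331.
P(Y = 13) = (1−p)^12 · p = 0.0080374 · 0.331 = 0.0026604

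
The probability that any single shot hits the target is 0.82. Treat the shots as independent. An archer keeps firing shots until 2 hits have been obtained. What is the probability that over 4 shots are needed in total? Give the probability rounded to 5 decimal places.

0.02018

Needing more than 4 shots ⇔ fewer than 2 successes in the first 4. With X ~ Binomial(4, 0.82), P(Y > 4) = P(X ≤ 1).
  k=0: C(4,0)·0.82^0·0.18^4 = 0.0010498
  k=1: C(4,1)·0.82^1·0.18^3 = 0.0191290
P(X ≤ 1) = 0.0201787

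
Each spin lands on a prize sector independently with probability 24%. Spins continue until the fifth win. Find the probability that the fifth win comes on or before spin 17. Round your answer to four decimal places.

0.3879

Finishing within 17 spins ⇔ at least 5 successes in the first 17. With X ~ Binomial(17, 0.24), P(Y ≤ 17) = 1 − P(X ≤ 4).
  k=0: C(17,0)·0.24^0·0.76^17 = 0.009415
  k=1: C(17,1)·0.24^1·0.76^16 = 0.050545
  k=2: C(17,2)·0.24^2·0.76^15 = 0.127692
  k=3: C(17,3)·0.24^3·0.76^14 = 0.201620
  k=4: C(17,4)·0.24^4·0.76^13 = 0.222843
1 − 0.612115 = 0.387885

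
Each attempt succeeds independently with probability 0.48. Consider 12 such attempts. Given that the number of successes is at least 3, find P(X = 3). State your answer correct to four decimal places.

0.0695

X ~ Binomial(12, 0.48). Want P(X=3 | X≥3) = P(X=3) / P(X≥3).
P(X=3) = C(12,3)·0.48^3·0.52^9 = 0.067636
P(X≥3) = 1 − 0.000391 − 0.004330 − 0.021982 = 0.973298
Ratio = 0.067636 / 0.973298 = 0.069491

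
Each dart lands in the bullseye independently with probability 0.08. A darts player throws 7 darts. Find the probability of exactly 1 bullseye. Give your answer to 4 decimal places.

X ~ Binomial(n=7, p=0.08).
P(X=1) = C(7,1) · p^1 · (1−p)^6
= 7 · 0.08 · 0.60636 = 0.339559

0.3396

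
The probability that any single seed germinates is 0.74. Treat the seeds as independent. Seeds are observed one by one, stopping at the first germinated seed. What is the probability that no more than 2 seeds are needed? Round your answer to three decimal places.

Y = number of seeds to the first success; geometric, p = 0.74.
P(Y ≤ 2) = 1 − (1−p)^2 = 1 − 0.06760 = 0.93240

0.932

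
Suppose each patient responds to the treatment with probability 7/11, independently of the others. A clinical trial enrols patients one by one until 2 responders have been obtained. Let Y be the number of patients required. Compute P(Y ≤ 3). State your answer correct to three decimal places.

Finishing within 3 patients ⇔ at least 2 successes in the first 3. With X ~ Binomial(3, 0.636364), P(Y ≤ 3) = 1 − P(X ≤ 1).
  k=0: C(3,0)·0.636364^0·0.363636^3 = 0.04808
  k=1: C(3,1)·0.636364^1·0.363636^2 = 0.25244
1 − 0.30053 = 0.69947

0.699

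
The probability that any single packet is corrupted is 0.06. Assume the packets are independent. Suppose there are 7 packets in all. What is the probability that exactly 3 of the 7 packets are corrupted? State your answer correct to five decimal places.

X ~ Binomial(n=7, p=0.06).
P(X=3) = C(7,3) · p^3 · (1−p)^4
= 35 · 0.000216 · 0.78075 = 0.0059025

0.00590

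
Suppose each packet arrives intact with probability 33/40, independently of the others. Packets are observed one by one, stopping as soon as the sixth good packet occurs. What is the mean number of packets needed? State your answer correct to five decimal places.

7.27273

Y = total packets until the sixth success; negative binomial with r=6, p=0.825.
E[Y] = r / p = 6 / 0.825 = 7.2727273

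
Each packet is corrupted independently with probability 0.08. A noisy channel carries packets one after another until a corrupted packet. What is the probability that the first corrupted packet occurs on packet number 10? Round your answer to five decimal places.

Geometric (trials to first success), p = 0.08.
P(Y = 10) = (1−p)^9 · p = 0.47216 · 0.08 = 0.0377729

0.03777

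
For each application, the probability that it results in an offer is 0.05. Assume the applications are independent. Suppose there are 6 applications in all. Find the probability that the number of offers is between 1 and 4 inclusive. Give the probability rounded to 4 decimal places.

0.2649

X ~ Binomial(6, 0.05); P(1 ≤ X ≤ 4) = Σ C(6,k) p^k (1−p)^(6−k) over k:
  k=1: C(6,1)·0.05^1·0.95^5 = 0.232134
  k=2: C(6,2)·0.05^2·0.95^4 = 0.030544
  k=3: C(6,3)·0.05^3·0.95^3 = 0.002143
  k=4: C(6,4)·0.05^4·0.95^2 = 0.000085
Total = 0.264906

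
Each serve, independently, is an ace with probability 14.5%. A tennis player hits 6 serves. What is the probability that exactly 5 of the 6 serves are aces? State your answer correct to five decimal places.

0.00033

X ~ Binomial(n=6, p=0.145).
P(X=5) = C(6,5) · p^5 · (1−p)^1
= 6 · 6.4097e-05 · 0.855 = 0.0003288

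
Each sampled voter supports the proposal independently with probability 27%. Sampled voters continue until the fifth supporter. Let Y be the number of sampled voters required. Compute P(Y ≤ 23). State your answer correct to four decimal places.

0.7849

Finishing within 23 sampled voters ⇔ at least 5 successes in the first 23. With X ~ Binomial(23, 0.27), P(Y ≤ 23) = 1 − P(X ≤ 4).
  k=0: C(23,0)·0.27^0·0.73^23 = 0.000718
  k=1: C(23,1)·0.27^1·0.73^22 = 0.006112
  k=2: C(23,2)·0.27^2·0.73^21 = 0.024867
  k=3: C(23,3)·0.27^3·0.73^20 = 0.064382
  k=4: C(23,4)·0.27^4·0.73^19 = 0.119063
1 − 0.215144 = 0.784856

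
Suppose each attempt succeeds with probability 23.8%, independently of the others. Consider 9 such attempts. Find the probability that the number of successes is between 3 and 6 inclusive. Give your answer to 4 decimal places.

0.3647

X ~ Binomial(9, 0.238); P(3 ≤ X ≤ 6) = Σ C(9,k) p^k (1−p)^(9−k) over k:
  k=3: C(9,3)·0.238^3·0.762^6 = 0.221687
  k=4: C(9,4)·0.238^4·0.762^5 = 0.103861
  k=5: C(9,5)·0.238^5·0.762^4 = 0.032440
  k=6: C(9,6)·0.238^6·0.762^3 = 0.006755
Total = 0.364742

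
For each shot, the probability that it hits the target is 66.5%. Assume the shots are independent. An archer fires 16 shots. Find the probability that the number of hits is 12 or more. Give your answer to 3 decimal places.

0.334

X ~ Binomial(16, 0.665); P(X ≥ 12) = Σ C(16,k) p^k (1−p)^(16−k) over k:
  k=12: C(16,12)·0.665^12·0.335^4 = 0.17144
  k=13: C(16,13)·0.665^13·0.335^3 = 0.10471
  k=14: C(16,14)·0.665^14·0.335^2 = 0.04454
  k=15: C(16,15)·0.665^15·0.335^1 = 0.01179
  k=16: C(16,16)·0.665^16·0.335^0 = 0.00146
Total = 0.33395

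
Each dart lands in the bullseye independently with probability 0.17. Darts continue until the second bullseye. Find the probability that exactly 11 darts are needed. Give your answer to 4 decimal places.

0.0540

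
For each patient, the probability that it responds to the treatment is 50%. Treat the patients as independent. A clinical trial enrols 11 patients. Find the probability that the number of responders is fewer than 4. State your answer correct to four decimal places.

X ~ Binomial(11, 0.50); P(X ≤ 3) = Σ C(11,k) p^k (1−p)^(11−k) over k:
  k=0: C(11,0)·0.50^0·0.50^11 = 0.000488
  k=1: C(11,1)·0.50^1·0.50^10 = 0.005371
  k=2: C(11,2)·0.50^2·0.50^9 = 0.026855
  k=3: C(11,3)·0.50^3·0.50^8 = 0.080566
Total = 0.113281

0.1133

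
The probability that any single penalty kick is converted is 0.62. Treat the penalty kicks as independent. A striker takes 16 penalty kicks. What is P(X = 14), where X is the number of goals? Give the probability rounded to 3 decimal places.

0.021

X ~ Binomial(n=16, p=0.62).
P(X=14) = C(16,14) · p^14 · (1−p)^2
= 120 · 0.0012402 · 0.1444 = 0.02149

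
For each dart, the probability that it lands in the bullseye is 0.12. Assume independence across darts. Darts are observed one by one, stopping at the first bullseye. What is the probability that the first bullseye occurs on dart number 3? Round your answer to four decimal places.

0.0929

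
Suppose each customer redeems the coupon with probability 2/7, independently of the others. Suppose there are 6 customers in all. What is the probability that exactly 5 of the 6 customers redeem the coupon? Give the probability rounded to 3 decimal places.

X ~ Binomial(n=6, p=0.285714).
P(X=5) = C(6,5) · p^5 · (1−p)^1
= 6 · 0.001904 · 0.71429 = 0.00816

0.008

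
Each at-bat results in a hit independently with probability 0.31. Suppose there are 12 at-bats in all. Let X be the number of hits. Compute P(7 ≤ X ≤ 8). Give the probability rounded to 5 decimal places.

X ~ Binomial(12, 0.31); P(7 ≤ X ≤ 8) = Σ C(12,k) p^k (1−p)^(12−k) over k:
  k=7: C(12,7)·0.31^7·0.69^5 = 0.0340802
  k=8: C(12,8)·0.31^8·0.69^4 = 0.0095696
Total = 0.0436499

0.04365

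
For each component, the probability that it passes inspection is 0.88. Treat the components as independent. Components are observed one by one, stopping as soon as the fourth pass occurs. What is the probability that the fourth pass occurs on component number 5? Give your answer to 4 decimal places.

0.2879

Y = trial on which the fourth success occurs; negative binomial, r=4, p=0.88.
P(Y=5) = C(4,3) · p^4 · (1−p)^1
= 4 · 0.5997 · 0.12 = 0.287854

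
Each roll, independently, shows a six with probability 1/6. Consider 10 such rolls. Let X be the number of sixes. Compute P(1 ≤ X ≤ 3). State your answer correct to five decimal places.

0.76877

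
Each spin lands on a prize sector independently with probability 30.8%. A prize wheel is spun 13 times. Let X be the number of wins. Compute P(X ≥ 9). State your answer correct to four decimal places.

X ~ Binomial(13, 0.308); P(X ≥ 9) = Σ C(13,k) p^k (1−p)^(13−k) over k:
  k=9: C(13,9)·0.308^9·0.692^4 = 0.004090
  k=10: C(13,10)·0.308^10·0.692^3 = 0.000728
  k=11: C(13,11)·0.308^11·0.692^2 = 0.000088
  k=12: C(13,12)·0.308^12·0.692^1 = 0.000007
  k=13: C(13,13)·0.308^13·0.692^0 = 0.000000
Total = 0.004913

0.0049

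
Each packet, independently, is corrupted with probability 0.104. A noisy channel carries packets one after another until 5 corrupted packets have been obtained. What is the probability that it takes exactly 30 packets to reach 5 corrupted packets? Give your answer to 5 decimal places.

Y = trial on which the fifth success occurs; negative binomial, r=5, p=0.104.
P(Y=30) = C(29,4) · p^5 · (1−p)^25
= 23751 · 1.2167e-05 · 0.064224 = 0.0185588

0.01856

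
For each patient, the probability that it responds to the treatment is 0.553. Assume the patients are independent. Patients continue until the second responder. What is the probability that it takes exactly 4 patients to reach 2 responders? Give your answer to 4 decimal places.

0.1833

Y = trial on which the second success occurs; negative binomial, r=2, p=0.553.
P(Y=4) = C(3,1) · p^2 · (1−p)^2
= 3 · 0.30581 · 0.19981 = 0.183310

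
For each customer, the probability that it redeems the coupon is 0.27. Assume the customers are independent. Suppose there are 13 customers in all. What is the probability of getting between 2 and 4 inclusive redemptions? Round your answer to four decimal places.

0.6440

X ~ Binomial(13, 0.27); P(2 ≤ X ≤ 4) = Σ C(13,k) p^k (1−p)^(13−k) over k:
  k=2: C(13,2)·0.27^2·0.73^11 = 0.178391
  k=3: C(13,3)·0.27^3·0.73^10 = 0.241928
  k=4: C(13,4)·0.27^4·0.73^9 = 0.223700
Total = 0.644020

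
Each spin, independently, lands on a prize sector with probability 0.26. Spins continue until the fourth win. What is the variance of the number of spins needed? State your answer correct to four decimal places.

43.7870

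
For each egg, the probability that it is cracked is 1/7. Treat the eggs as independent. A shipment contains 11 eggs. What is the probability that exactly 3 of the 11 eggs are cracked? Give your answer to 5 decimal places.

0.14016

X ~ Binomial(n=11, p=0.142857).
P(X=3) = C(11,3) · p^3 · (1−p)^8
= 165 · 0.0029155 · 0.29136 = 0.1401572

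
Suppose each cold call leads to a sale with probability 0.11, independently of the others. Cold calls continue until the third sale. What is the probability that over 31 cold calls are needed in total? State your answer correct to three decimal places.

Needing more than 31 cold calls ⇔ fewer than 3 successes in the first 31. With X ~ Binomial(31, 0.11), P(Y > 31) = P(X ≤ 2).
  k=0: C(31,0)·0.11^0·0.89^31 = 0.02698
  k=1: C(31,1)·0.11^1·0.89^30 = 0.10338
  k=2: C(31,2)·0.11^2·0.89^29 = 0.19167
P(X ≤ 2) = 0.32203

0.322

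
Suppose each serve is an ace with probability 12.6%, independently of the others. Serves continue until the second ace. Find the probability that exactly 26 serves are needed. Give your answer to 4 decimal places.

0.0157

Y = trial on which the second success occurs; negative binomial, r=2, p=0.126.
P(Y=26) = C(25,1) · p^2 · (1−p)^24
= 25 · 0.015876 · 0.039471 = 0.015666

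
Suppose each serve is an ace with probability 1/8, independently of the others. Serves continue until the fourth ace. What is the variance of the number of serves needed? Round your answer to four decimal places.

Y = total serves until the fourth success; negative binomial with r=4, p=0.125.
Var(Y) = r(1−p)/p² = 4·0.875 / 0.125² = 224.000000

224.0000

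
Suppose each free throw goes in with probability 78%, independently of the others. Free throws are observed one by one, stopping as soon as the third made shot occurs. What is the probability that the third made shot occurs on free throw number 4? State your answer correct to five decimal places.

Y = trial on which the third success occurs; negative binomial, r=3, p=0.78.
P(Y=4) = C(3,2) · p^3 · (1−p)^1
= 3 · 0.47455 · 0.22 = 0.3132043

0.31320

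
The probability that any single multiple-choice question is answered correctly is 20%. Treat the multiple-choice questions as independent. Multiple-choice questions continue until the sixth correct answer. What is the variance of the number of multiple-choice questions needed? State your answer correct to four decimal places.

120.0000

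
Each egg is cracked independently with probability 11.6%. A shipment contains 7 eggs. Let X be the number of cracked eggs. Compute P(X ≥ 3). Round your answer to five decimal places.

X ~ Binomial(7, 0.116); P(X ≥ 3) = Σ C(7,k) p^k (1−p)^(7−k) over k:
  k=3: C(7,3)·0.116^3·0.884^4 = 0.0333619
  k=4: C(7,4)·0.116^4·0.884^3 = 0.0043778
  k=5: C(7,5)·0.116^5·0.884^2 = 0.0003447
  k=6: C(7,6)·0.116^6·0.884^1 = 0.0000151
  k=7: C(7,7)·0.116^7·0.884^0 = 0.0000003
Total = 0.0380998

0.03810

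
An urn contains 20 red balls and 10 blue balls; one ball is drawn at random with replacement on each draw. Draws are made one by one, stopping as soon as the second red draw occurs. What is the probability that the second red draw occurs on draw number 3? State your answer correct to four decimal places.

Y = trial on which the second success occurs; negative binomial, r=2, p=0.666667.
P(Y=3) = C(2,1) · p^2 · (1−p)^1
= 2 · 0.44444 · 0.33333 = 0.296296

0.2963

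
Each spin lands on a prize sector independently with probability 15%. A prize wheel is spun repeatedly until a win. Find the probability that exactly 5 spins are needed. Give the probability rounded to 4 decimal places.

Geometric (trials to first success), p = 0.15.
P(Y = 5) = (1−p)^4 · p = 0.52201 · 0.15 = 0.078301

0.0783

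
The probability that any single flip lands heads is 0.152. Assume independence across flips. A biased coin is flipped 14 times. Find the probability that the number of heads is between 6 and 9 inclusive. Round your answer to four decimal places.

X ~ Binomial(14, 0.152); P(6 ≤ X ≤ 9) = Σ C(14,k) p^k (1−p)^(14−k) over k:
  k=6: C(14,6)·0.152^6·0.848^8 = 0.009903
  k=7: C(14,7)·0.152^7·0.848^7 = 0.002029
  k=8: C(14,8)·0.152^8·0.848^6 = 0.000318
  k=9: C(14,9)·0.152^9·0.848^5 = 0.000038
Total = 0.012288

0.0123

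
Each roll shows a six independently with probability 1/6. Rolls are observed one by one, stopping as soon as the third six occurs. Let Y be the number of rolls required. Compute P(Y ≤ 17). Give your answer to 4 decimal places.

Finishing within 17 rolls ⇔ at least 3 successes in the first 17. With X ~ Binomial(17, 0.166667), P(Y ≤ 17) = 1 − P(X ≤ 2).
  k=0: C(17,0)·0.166667^0·0.833333^17 = 0.045073
  k=1: C(17,1)·0.166667^1·0.833333^16 = 0.153249
  k=2: C(17,2)·0.166667^2·0.833333^15 = 0.245198
1 − 0.443521 = 0.556479

0.5565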